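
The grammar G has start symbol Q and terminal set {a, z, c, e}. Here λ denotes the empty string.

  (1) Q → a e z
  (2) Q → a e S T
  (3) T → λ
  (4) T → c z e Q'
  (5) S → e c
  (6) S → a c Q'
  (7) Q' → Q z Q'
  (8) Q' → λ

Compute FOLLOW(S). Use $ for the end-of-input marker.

{$, c, z}

FIRST(Q) = {a}
FIRST(T) = {λ, c}
FIRST(S) = {a, e}
FIRST(Q') = {λ, a}  (via Q z Q')
FOLLOW(Q) includes $ since Q is the start symbol.
FOLLOW(Q): in Q'→Q z Q', Q is followed by z Q' with FIRST {z}. Thus FOLLOW(Q) = {$, z}.
FOLLOW(T): in Q→a e S T, the suffix after T is empty, so FOLLOW(T) ⊇ FOLLOW(Q) = {$, z}. Thus FOLLOW(T) = {$, z}.
FOLLOW(S): in Q→a e S T, S is followed by T with FIRST {λ, c}; in Q→a e S T, the suffix after S is nullable, so FOLLOW(S) ⊇ FOLLOW(Q) = {$, z}. Thus FOLLOW(S) = {$, c, z}.
FOLLOW(Q'): in T→c z e Q', the suffix after Q' is empty, so FOLLOW(Q') ⊇ FOLLOW(T) = {$, z}; in S→a c Q', the suffix after Q' is empty, so FOLLOW(Q') ⊇ FOLLOW(S) = {$, c, z}; in Q'→Q z Q', the suffix after Q' is empty (adds nothing new). Thus FOLLOW(Q') = {$, c, z}.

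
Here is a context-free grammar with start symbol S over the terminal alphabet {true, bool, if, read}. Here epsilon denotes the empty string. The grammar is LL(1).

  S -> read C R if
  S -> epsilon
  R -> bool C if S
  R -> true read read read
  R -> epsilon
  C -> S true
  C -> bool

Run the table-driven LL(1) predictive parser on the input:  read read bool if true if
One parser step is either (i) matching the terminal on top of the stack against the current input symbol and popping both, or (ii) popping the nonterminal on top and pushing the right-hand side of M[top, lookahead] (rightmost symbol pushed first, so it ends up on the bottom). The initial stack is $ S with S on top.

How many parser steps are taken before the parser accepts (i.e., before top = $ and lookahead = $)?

step 1: stack=$ S  input=read read bool if true if $  — expand S -> read C R if
step 2: stack=$ if R C read  input=read read bool if true if $  — match read
step 3: stack=$ if R C  input=read bool if true if $  — expand C -> S true
step 4: stack=$ if R true S  input=read bool if true if $  — expand S -> read C R if
step 5: stack=$ if R true if R C read  input=read bool if true if $  — match read
step 6: stack=$ if R true if R C  input=bool if true if $  — expand C -> bool
step 7: stack=$ if R true if R bool  input=bool if true if $  — match bool
step 8: stack=$ if R true if R  input=if true if $  — expand R -> epsilon
step 9: stack=$ if R true if  input=if true if $  — match if
step 10: stack=$ if R true  input=true if $  — match true
step 11: stack=$ if R  input=if $  — expand R -> epsilon
step 12: stack=$ if  input=if $  — match if
Accept reached after 12 steps.

12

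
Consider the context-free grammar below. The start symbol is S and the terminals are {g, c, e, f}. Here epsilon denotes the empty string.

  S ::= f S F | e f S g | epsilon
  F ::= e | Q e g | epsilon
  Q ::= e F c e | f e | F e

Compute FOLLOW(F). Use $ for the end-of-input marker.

FIRST(S) = {epsilon, e, f}
FIRST(F) = {epsilon, e, f}  (via Q e g)
FIRST(Q) = {e, f}  (via F e)
FOLLOW(S) includes $ since S is the start symbol.
FOLLOW(S): in S::=f S F, S is followed by F with FIRST {epsilon, e, f}; in S::=f S F, the suffix after S is nullable (adds nothing new); in S::=e f S g, S is followed by g with FIRST {g}. Thus FOLLOW(S) = {$, e, f, g}.
FOLLOW(F): in S::=f S F, the suffix after F is empty, so FOLLOW(F) ⊇ FOLLOW(S) = {$, e, f, g}; in Q::=e F c e, F is followed by c e with FIRST {c}; in Q::=F e, F is followed by e with FIRST {e}. Thus FOLLOW(F) = {$, c, e, f, g}.
FOLLOW(Q): in F::=Q e g, Q is followed by e g with FIRST {e}. Thus FOLLOW(Q) = {e}.

{$, c, e, f, g}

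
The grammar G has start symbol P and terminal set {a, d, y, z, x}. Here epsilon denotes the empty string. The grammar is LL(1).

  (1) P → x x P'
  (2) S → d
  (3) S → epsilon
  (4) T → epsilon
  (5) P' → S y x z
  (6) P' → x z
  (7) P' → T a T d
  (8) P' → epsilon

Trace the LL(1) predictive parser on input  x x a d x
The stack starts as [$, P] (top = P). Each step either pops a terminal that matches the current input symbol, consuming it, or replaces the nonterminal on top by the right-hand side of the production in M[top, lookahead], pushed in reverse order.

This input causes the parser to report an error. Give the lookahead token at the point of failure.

x

step 1: stack=$ P  input=x x a d x $  — expand P → x x P'
step 2: stack=$ P' x x  input=x x a d x $  — match x
step 3: stack=$ P' x  input=x a d x $  — match x
step 4: stack=$ P'  input=a d x $  — expand P' → T a T d
step 5: stack=$ d T a T  input=a d x $  — expand T → epsilon
step 6: stack=$ d T a  input=a d x $  — match a
step 7: stack=$ d T  input=d x $  — expand T → epsilon
step 8: stack=$ d  input=d x $  — match d
step 9: stack=$  input=x $  — error: stack empty but input remains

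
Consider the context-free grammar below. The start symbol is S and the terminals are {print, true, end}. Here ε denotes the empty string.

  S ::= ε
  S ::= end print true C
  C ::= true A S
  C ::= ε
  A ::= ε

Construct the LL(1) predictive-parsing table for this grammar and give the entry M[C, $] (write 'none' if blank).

FIRST(S): from S::=ε we get {ε}; from S::=end print true C we get {end}. So FIRST(S) = {ε, end}.
FIRST(C): from C::=true A S we get {true}; from C::=ε we get {ε}. So FIRST(C) = {ε, true}.
FIRST(A): from A::=ε we get {ε}. So FIRST(A) = {ε}.
FOLLOW(S) includes $ since S is the start symbol.
FOLLOW(S): in C::=true A S, the suffix after S is empty, so FOLLOW(S) ⊇ FOLLOW(C) = {$}. Thus FOLLOW(S) = {$}.
FOLLOW(C): in S::=end print true C, the suffix after C is empty, so FOLLOW(C) ⊇ FOLLOW(S) = {$}. Thus FOLLOW(C) = {$}.
For C ::= true A S: FIRST(true A S) = {true}, so it goes in M[C, t] for t ∈ {true}.
For C ::= ε: FIRST(ε) = {ε}, so it goes in M[C, t] for t ∈ {}; since ε ∈ FIRST, also for every t ∈ FOLLOW(C) = {$}.

C ::= ε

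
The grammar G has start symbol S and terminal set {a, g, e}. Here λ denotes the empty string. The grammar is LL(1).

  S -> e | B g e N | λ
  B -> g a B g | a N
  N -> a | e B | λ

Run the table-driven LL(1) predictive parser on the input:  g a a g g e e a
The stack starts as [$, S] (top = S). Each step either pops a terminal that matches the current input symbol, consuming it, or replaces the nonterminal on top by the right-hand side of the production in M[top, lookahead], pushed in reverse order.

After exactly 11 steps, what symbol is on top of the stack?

      Stack            Input              Action
   1  $ S              g a a g g e e a $  expand S -> B g e N
   2  $ N e g B        g a a g g e e a $  expand B -> g a B g
   3  $ N e g g B a g  g a a g g e e a $  match g
   4  $ N e g g B a    a a g g e e a $    match a
   5  $ N e g g B      a g g e e a $      expand B -> a N
   6  $ N e g g N a    a g g e e a $      match a
   7  $ N e g g N      g g e e a $        expand N -> λ
   8  $ N e g g        g g e e a $        match g
   9  $ N e g          g e e a $          match g
  10  $ N e            e e a $            match e
  11  $ N              e a $              expand N -> e B
Stack after step 11: $ B e (top = e).

e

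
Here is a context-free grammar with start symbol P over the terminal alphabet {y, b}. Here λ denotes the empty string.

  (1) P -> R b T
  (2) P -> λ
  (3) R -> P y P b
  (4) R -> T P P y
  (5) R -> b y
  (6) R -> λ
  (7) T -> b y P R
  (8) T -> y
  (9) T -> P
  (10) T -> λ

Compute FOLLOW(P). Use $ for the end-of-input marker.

{$, b, y}

FIRST(P) = {λ, b, y}  (via R b T)
FIRST(T) = {λ, b, y}  (via P)
FIRST(R) = {λ, b, y}  (via P y P b, T P P y)
FOLLOW(P) includes $ since P is the start symbol.
FOLLOW(P): in R->P y P b (occurrence 1), P is followed by y P b with FIRST {y}; in R->P y P b (occurrence 2), P is followed by b with FIRST {b}; in R->T P P y (occurrence 1), P is followed by P y with FIRST {b, y}; in R->T P P y (occurrence 2), P is followed by y with FIRST {y}; in T->b y P R, P is followed by R with FIRST {λ, b, y}; in T->b y P R, the suffix after P is nullable, so FOLLOW(P) ⊇ FOLLOW(T) = {$, b, y}; in T->P, the suffix after P is empty, so FOLLOW(P) ⊇ FOLLOW(T) = {$, b, y}. Thus FOLLOW(P) = {$, b, y}.
FOLLOW(T): in P->R b T, the suffix after T is empty, so FOLLOW(T) ⊇ FOLLOW(P) = {$, b, y}; in R->T P P y, T is followed by P P y with FIRST {b, y}. Thus FOLLOW(T) = {$, b, y}.
FOLLOW(R): in P->R b T, R is followed by b T with FIRST {b}; in T->b y P R, the suffix after R is empty, so FOLLOW(R) ⊇ FOLLOW(T) = {$, b, y}. Thus FOLLOW(R) = {$, b, y}.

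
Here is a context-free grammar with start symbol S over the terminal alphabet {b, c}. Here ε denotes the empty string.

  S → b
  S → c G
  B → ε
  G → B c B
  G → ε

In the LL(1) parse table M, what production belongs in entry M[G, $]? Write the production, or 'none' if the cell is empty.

G → ε

FIRST(S) = {b, c}
FIRST(B) = {ε}
FIRST(G) = {ε, c}  (via B c B)
FOLLOW(S) includes $ since S is the start symbol.
FOLLOW(S): S appears on no right-hand side. Thus FOLLOW(S) = {$}.
FOLLOW(G): in S→c G, the suffix after G is empty, so FOLLOW(G) ⊇ FOLLOW(S) = {$}. Thus FOLLOW(G) = {$}.
For G → B c B: FIRST(B c B) = {c}, so it goes in M[G, t] for t ∈ {c}.
For G → ε: FIRST(ε) = {ε}, so it goes in M[G, t] for t ∈ {}; since ε ∈ FIRST, also for every t ∈ FOLLOW(G) = {$}.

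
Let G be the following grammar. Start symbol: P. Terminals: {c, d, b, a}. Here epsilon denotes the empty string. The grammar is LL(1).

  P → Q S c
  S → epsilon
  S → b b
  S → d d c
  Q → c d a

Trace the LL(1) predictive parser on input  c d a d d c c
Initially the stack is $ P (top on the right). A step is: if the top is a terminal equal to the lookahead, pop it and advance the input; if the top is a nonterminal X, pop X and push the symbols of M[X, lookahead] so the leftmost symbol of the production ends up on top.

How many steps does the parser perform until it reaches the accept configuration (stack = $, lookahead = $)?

10

step 1: stack=$ P  input=c d a d d c c $  — expand P → Q S c
step 2: stack=$ c S Q  input=c d a d d c c $  — expand Q → c d a
step 3: stack=$ c S a d c  input=c d a d d c c $  — match c
step 4: stack=$ c S a d  input=d a d d c c $  — match d
step 5: stack=$ c S a  input=a d d c c $  — match a
step 6: stack=$ c S  input=d d c c $  — expand S → d d c
step 7: stack=$ c c d d  input=d d c c $  — match d
step 8: stack=$ c c d  input=d c c $  — match d
step 9: stack=$ c c  input=c c $  — match c
step 10: stack=$ c  input=c $  — match c
Accept reached after 10 steps.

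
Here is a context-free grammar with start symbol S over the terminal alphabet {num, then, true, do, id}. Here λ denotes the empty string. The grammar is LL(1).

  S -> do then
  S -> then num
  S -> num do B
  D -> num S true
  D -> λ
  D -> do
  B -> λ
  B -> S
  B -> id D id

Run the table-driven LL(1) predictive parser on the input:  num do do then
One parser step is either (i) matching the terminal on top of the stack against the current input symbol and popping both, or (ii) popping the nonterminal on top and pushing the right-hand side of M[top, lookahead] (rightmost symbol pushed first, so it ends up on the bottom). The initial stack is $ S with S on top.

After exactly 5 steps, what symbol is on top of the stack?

do

     Stack       Input             Action
  1  $ S         num do do then $  expand S -> num do B
  2  $ B do num  num do do then $  match num
  3  $ B do      do do then $      match do
  4  $ B         do then $         expand B -> S
  5  $ S         do then $         expand S -> do then
Stack after step 5: $ then do (top = do).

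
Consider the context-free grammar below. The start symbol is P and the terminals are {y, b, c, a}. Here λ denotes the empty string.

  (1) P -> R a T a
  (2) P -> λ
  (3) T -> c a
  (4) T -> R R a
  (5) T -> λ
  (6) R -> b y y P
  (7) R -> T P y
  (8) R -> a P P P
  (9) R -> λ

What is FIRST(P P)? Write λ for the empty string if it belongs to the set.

FIRST(P): from P->R a T a we get {a, b, c, y}; from P->λ we get {λ}. So FIRST(P) = {λ, a, b, c, y}.
FIRST(T): from T->c a we get {c}; from T->R R a we get {a, b, c, y}; from T->λ we get {λ}. So FIRST(T) = {λ, a, b, c, y}.
FIRST(R): from R->b y y P we get {b}; from R->T P y we get {a, b, c, y}; from R->a P P P we get {a}; from R->λ we get {λ}. So FIRST(R) = {λ, a, b, c, y}.
FIRST(P P): take FIRST of each symbol in turn, carrying on past any symbol whose FIRST contains λ; result {λ, a, b, c, y}.

{λ, a, b, c, y}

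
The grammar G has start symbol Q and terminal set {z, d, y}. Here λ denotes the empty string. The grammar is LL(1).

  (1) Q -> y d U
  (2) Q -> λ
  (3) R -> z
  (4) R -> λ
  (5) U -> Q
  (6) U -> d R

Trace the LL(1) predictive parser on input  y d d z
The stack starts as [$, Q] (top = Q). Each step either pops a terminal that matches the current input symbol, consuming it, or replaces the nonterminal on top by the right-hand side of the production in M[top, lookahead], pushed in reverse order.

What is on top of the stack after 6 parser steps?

z

step 1: stack=$ Q  input=y d d z $  — expand Q -> y d U
step 2: stack=$ U d y  input=y d d z $  — match y
step 3: stack=$ U d  input=d d z $  — match d
step 4: stack=$ U  input=d z $  — expand U -> d R
step 5: stack=$ R d  input=d z $  — match d
step 6: stack=$ R  input=z $  — expand R -> z
Stack after step 6: $ z (top = z).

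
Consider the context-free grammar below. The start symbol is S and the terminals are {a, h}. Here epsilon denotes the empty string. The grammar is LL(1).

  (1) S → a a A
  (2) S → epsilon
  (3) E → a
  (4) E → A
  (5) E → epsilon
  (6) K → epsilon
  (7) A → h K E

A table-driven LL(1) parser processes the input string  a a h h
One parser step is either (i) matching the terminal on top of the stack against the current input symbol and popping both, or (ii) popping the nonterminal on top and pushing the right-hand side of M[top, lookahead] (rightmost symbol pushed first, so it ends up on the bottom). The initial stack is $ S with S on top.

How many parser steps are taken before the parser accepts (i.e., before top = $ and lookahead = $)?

11

      Stack    Input      Action
   1  $ S      a a h h $  expand S → a a A
   2  $ A a a  a a h h $  match a
   3  $ A a    a h h $    match a
   4  $ A      h h $      expand A → h K E
   5  $ E K h  h h $      match h
   6  $ E K    h $        expand K → epsilon
   7  $ E      h $        expand E → A
   8  $ A      h $        expand A → h K E
   9  $ E K h  h $        match h
  10  $ E K    $          expand K → epsilon
  11  $ E      $          expand E → epsilon
Accept reached after 11 steps.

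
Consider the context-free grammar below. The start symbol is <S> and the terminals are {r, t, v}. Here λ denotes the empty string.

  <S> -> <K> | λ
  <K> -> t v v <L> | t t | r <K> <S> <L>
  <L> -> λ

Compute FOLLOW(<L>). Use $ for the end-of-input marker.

{$, r, t}

FIRST(<K>) = {r, t}
FIRST(<L>) = {λ}
FIRST(<S>) = {λ, r, t}  (via <K>)
FOLLOW(<S>) includes $ since <S> is the start symbol.
FOLLOW(<S>): in <K>->r <K> <S> <L>, <S> is followed by <L> with FIRST {λ}; in <K>->r <K> <S> <L>, the suffix after <S> is nullable, so FOLLOW(<S>) ⊇ FOLLOW(<K>) = {$, r, t}. Thus FOLLOW(<S>) = {$, r, t}.
FOLLOW(<K>): in <S>-><K>, the suffix after <K> is empty, so FOLLOW(<K>) ⊇ FOLLOW(<S>) = {$, r, t}; in <K>->r <K> <S> <L>, <K> is followed by <S> <L> with FIRST {λ, r, t}; in <K>->r <K> <S> <L>, the suffix after <K> is nullable (adds nothing new). Thus FOLLOW(<K>) = {$, r, t}.
FOLLOW(<L>): in <K>->t v v <L>, the suffix after <L> is empty, so FOLLOW(<L>) ⊇ FOLLOW(<K>) = {$, r, t}; in <K>->r <K> <S> <L>, the suffix after <L> is empty, so FOLLOW(<L>) ⊇ FOLLOW(<K>) = {$, r, t}. Thus FOLLOW(<L>) = {$, r, t}.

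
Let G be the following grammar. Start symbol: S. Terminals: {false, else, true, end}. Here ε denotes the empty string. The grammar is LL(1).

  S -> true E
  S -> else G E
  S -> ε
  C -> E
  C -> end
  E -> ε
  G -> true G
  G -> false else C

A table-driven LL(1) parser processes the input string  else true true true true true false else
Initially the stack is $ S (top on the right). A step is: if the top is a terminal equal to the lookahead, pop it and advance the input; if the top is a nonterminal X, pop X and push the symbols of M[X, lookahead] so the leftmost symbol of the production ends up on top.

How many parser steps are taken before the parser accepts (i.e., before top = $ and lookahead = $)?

18

      Stack             Input                                       Action
   1  $ S               else true true true true true false else $  expand S -> else G E
   2  $ E G else        else true true true true true false else $  match else
   3  $ E G             true true true true true false else $       expand G -> true G
   4  $ E G true        true true true true true false else $       match true
   5  $ E G             true true true true false else $            expand G -> true G
   6  $ E G true        true true true true false else $            match true
   7  $ E G             true true true false else $                 expand G -> true G
   8  $ E G true        true true true false else $                 match true
   9  $ E G             true true false else $                      expand G -> true G
  10  $ E G true        true true false else $                      match true
  11  $ E G             true false else $                           expand G -> true G
  12  $ E G true        true false else $                           match true
  13  $ E G             false else $                                expand G -> false else C
  14  $ E C else false  false else $                                match false
  15  $ E C else        else $                                      match else
  16  $ E C             $                                           expand C -> E
  17  $ E E             $                                           expand E -> ε
  18  $ E               $                                           expand E -> ε
Accept reached after 18 steps.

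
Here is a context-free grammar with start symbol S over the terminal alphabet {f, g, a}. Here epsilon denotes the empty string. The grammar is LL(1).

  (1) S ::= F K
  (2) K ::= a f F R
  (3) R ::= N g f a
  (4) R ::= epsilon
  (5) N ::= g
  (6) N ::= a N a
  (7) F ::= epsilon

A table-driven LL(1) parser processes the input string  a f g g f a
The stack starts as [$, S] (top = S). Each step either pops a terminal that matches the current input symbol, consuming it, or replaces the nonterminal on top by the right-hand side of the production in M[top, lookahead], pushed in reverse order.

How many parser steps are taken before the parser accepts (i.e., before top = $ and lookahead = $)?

step 1: stack=$ S  input=a f g g f a $  — expand S ::= F K
step 2: stack=$ K F  input=a f g g f a $  — expand F ::= epsilon
step 3: stack=$ K  input=a f g g f a $  — expand K ::= a f F R
step 4: stack=$ R F f a  input=a f g g f a $  — match a
step 5: stack=$ R F f  input=f g g f a $  — match f
step 6: stack=$ R F  input=g g f a $  — expand F ::= epsilon
step 7: stack=$ R  input=g g f a $  — expand R ::= N g f a
step 8: stack=$ a f g N  input=g g f a $  — expand N ::= g
step 9: stack=$ a f g g  input=g g f a $  — match g
step 10: stack=$ a f g  input=g f a $  — match g
step 11: stack=$ a f  input=f a $  — match f
step 12: stack=$ a  input=a $  — match a
Accept reached after 12 steps.

12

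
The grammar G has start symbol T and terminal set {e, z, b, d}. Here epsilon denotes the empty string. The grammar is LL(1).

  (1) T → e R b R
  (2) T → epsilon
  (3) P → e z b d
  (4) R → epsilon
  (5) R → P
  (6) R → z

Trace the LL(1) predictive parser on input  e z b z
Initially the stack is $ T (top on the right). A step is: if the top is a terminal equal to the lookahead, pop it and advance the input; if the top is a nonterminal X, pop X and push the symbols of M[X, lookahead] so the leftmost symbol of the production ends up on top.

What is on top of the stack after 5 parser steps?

     Stack      Input      Action
  1  $ T        e z b z $  expand T → e R b R
  2  $ R b R e  e z b z $  match e
  3  $ R b R    z b z $    expand R → z
  4  $ R b z    z b z $    match z
  5  $ R b      b z $      match b
Stack after step 5: $ R (top = R).

R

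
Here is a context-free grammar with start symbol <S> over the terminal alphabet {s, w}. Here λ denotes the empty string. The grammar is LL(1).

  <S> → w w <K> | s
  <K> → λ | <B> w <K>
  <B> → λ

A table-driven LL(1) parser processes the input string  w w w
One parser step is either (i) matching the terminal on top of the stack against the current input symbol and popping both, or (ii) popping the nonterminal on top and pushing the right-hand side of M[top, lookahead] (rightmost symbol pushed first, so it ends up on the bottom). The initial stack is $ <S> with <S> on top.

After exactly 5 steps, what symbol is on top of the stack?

step 1: stack=$ <S>  input=w w w $  — expand <S> → w w <K>
step 2: stack=$ <K> w w  input=w w w $  — match w
step 3: stack=$ <K> w  input=w w $  — match w
step 4: stack=$ <K>  input=w $  — expand <K> → <B> w <K>
step 5: stack=$ <K> w <B>  input=w $  — expand <B> → λ
Stack after step 5: $ <K> w (top = w).

w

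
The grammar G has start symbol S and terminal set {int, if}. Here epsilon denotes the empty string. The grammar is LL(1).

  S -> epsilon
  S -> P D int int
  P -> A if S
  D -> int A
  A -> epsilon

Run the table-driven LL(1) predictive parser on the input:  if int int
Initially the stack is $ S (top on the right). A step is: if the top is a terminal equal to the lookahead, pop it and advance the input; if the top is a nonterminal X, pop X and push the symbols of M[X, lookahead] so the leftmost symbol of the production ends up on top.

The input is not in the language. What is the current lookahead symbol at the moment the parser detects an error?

      Stack               Input         Action
   1  $ S                 if int int $  expand S -> P D int int
   2  $ int int D P       if int int $  expand P -> A if S
   3  $ int int D S if A  if int int $  expand A -> epsilon
   4  $ int int D S if    if int int $  match if
   5  $ int int D S       int int $     expand S -> epsilon
   6  $ int int D         int int $     expand D -> int A
   7  $ int int A int     int int $     match int
   8  $ int int A         int $         expand A -> epsilon
   9  $ int int           int $         match int
  10  $ int               $             error: top is terminal int but lookahead is $

$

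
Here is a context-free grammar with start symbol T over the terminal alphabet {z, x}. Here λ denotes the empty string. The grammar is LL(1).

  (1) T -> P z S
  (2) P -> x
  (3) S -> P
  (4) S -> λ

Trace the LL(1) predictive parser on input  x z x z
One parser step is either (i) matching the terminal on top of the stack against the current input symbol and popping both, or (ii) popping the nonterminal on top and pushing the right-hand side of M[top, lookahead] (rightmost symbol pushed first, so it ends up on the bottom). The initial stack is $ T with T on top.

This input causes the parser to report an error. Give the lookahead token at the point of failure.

step 1: stack=$ T  input=x z x z $  — expand T -> P z S
step 2: stack=$ S z P  input=x z x z $  — expand P -> x
step 3: stack=$ S z x  input=x z x z $  — match x
step 4: stack=$ S z  input=z x z $  — match z
step 5: stack=$ S  input=x z $  — expand S -> P
step 6: stack=$ P  input=x z $  — expand P -> x
step 7: stack=$ x  input=x z $  — match x
step 8: stack=$  input=z $  — error: stack empty but input remains

z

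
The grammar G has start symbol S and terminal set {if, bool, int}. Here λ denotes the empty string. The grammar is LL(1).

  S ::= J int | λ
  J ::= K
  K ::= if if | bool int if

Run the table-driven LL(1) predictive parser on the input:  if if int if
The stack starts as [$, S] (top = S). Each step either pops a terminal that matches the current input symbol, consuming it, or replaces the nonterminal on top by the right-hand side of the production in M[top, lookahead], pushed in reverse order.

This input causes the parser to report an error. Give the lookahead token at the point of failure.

if

step 1: stack=$ S  input=if if int if $  — expand S ::= J int
step 2: stack=$ int J  input=if if int if $  — expand J ::= K
step 3: stack=$ int K  input=if if int if $  — expand K ::= if if
step 4: stack=$ int if if  input=if if int if $  — match if
step 5: stack=$ int if  input=if int if $  — match if
step 6: stack=$ int  input=int if $  — match int
step 7: stack=$  input=if $  — error: stack empty but input remains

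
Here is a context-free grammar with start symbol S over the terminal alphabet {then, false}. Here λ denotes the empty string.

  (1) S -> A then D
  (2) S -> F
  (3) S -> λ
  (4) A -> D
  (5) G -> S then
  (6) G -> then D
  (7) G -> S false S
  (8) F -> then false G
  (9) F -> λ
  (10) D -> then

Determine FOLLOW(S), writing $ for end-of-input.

{$, false, then}

FIRST(F) = {λ, then}
FIRST(D) = {then}
FIRST(A) = {then}  (via D)
FIRST(S) = {λ, then}  (via A then D, F)
FIRST(G) = {false, then}  (via S then, S false S)
FOLLOW(S) includes $ since S is the start symbol.
FOLLOW(A): in S->A then D, A is followed by then D with FIRST {then}. Thus FOLLOW(A) = {then}.
FOLLOW(S): in G->S then, S is followed by then with FIRST {then}; in G->S false S (occurrence 1), S is followed by false S with FIRST {false}; in G->S false S (occurrence 2), the suffix after S is empty, so FOLLOW(S) ⊇ FOLLOW(G) = {$, false, then}. Thus FOLLOW(S) = {$, false, then}.
FOLLOW(F): in S->F, the suffix after F is empty, so FOLLOW(F) ⊇ FOLLOW(S) = {$, false, then}. Thus FOLLOW(F) = {$, false, then}.
FOLLOW(G): in F->then false G, the suffix after G is empty, so FOLLOW(G) ⊇ FOLLOW(F) = {$, false, then}. Thus FOLLOW(G) = {$, false, then}.
FOLLOW(D): in S->A then D, the suffix after D is empty, so FOLLOW(D) ⊇ FOLLOW(S) = {$, false, then}; in A->D, the suffix after D is empty, so FOLLOW(D) ⊇ FOLLOW(A) = {then}; in G->then D, the suffix after D is empty, so FOLLOW(D) ⊇ FOLLOW(G) = {$, false, then}. Thus FOLLOW(D) = {$, false, then}.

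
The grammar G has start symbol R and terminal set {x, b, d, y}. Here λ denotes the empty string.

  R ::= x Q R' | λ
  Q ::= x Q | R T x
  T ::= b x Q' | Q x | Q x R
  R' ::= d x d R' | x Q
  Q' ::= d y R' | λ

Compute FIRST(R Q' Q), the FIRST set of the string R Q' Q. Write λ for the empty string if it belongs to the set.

FIRST(R): from R::=x Q R' we get {x}; from R::=λ we get {λ}. So FIRST(R) = {λ, x}.
FIRST(R'): from R'::=d x d R' we get {d}; from R'::=x Q we get {x}. So FIRST(R') = {d, x}.
FIRST(Q'): from Q'::=d y R' we get {d}; from Q'::=λ we get {λ}. So FIRST(Q') = {λ, d}.
FIRST(Q): from Q::=x Q we get {x}; from Q::=R T x we get {b, x}. So FIRST(Q) = {b, x}.
FIRST(T): from T::=b x Q' we get {b}; from T::=Q x we get {b, x}; from T::=Q x R we get {b, x}. So FIRST(T) = {b, x}.
FIRST(R Q' Q): take FIRST of each symbol in turn, carrying on past any symbol whose FIRST contains λ; result {b, d, x}.

{b, d, x}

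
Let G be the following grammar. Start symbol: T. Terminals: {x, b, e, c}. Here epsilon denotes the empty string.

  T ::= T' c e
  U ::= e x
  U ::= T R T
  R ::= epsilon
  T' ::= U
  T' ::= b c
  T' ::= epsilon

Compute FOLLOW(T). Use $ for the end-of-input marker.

FIRST(R): from R::=epsilon we get {epsilon}. So FIRST(R) = {epsilon}.
FIRST(T): from T::=T' c e we get {b, c, e}. So FIRST(T) = {b, c, e}.
FIRST(U): from U::=e x we get {e}; from U::=T R T we get {b, c, e}. So FIRST(U) = {b, c, e}.
FIRST(T'): from T'::=U we get {b, c, e}; from T'::=b c we get {b}; from T'::=epsilon we get {epsilon}. So FIRST(T') = {epsilon, b, c, e}.
FOLLOW(T) includes $ since T is the start symbol.
FOLLOW(R): in U::=T R T, R is followed by T with FIRST {b, c, e}. Thus FOLLOW(R) = {b, c, e}.
FOLLOW(T'): in T::=T' c e, T' is followed by c e with FIRST {c}. Thus FOLLOW(T') = {c}.
FOLLOW(U): in T'::=U, the suffix after U is empty, so FOLLOW(U) ⊇ FOLLOW(T') = {c}. Thus FOLLOW(U) = {c}.
FOLLOW(T): in U::=T R T (occurrence 1), T is followed by R T with FIRST {b, c, e}; in U::=T R T (occurrence 2), the suffix after T is empty, so FOLLOW(T) ⊇ FOLLOW(U) = {c}. Thus FOLLOW(T) = {$, b, c, e}.

{$, b, c, e}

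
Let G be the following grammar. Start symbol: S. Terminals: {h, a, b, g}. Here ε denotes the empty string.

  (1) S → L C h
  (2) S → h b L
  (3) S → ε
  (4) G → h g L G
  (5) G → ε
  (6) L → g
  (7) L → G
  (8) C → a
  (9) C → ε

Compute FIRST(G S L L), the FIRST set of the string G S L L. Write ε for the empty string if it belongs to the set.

FIRST(G) = {ε, h}
FIRST(C) = {ε, a}
FIRST(L) = {ε, g, h}  (via G)
FIRST(S) = {ε, a, g, h}  (via L C h)
FIRST(G S L L): take FIRST of each symbol in turn, carrying on past any symbol whose FIRST contains ε; result {ε, a, g, h}.

{ε, a, g, h}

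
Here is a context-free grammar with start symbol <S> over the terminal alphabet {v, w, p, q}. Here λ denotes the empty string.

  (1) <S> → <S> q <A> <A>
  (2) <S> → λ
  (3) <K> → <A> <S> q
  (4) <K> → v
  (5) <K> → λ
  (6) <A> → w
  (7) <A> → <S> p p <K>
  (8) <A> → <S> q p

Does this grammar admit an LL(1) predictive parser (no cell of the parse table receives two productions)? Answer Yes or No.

FIRST(<S>) = {λ, q}
FIRST(<K>) = {λ, p, q, v, w}
FIRST(<A>) = {p, q, w}
FOLLOW(<S>) = {$, p, q}
FOLLOW(<K>) = {$, p, q, w}
FOLLOW(<A>) = {$, p, q, w}
Cell M[<A>, q] receives both <A> → <S> p p <K> and <A> → <S> q p — the grammar is not LL(1).

No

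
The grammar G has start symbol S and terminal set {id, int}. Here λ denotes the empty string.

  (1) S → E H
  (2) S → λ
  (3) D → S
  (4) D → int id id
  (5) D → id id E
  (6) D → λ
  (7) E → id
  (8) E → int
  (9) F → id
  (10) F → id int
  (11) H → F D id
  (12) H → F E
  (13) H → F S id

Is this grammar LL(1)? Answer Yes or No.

FIRST(S) = {λ, id, int}
FIRST(D) = {λ, id, int}
FIRST(E) = {id, int}
FIRST(F) = {id}
FIRST(H) = {id}
FOLLOW(S) = {$, id}
FOLLOW(D) = {id}
FOLLOW(E) = {$, id}
FOLLOW(F) = {id, int}
FOLLOW(H) = {$, id}
Cell M[D, id] receives both D → S and D → id id E and D → λ — the grammar is not LL(1).

No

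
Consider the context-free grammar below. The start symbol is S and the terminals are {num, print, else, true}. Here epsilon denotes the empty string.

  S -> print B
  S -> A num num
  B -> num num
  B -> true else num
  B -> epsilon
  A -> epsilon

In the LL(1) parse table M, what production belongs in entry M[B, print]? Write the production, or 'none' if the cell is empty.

none

FIRST(B) = {epsilon, num, true}
FIRST(A) = {epsilon}
FIRST(S) = {num, print}  (via A num num)
FOLLOW(S) includes $ since S is the start symbol.
FOLLOW(S): S appears on no right-hand side. Thus FOLLOW(S) = {$}.
FOLLOW(B): in S->print B, the suffix after B is empty, so FOLLOW(B) ⊇ FOLLOW(S) = {$}. Thus FOLLOW(B) = {$}.
For B -> num num: FIRST(num num) = {num}, so it goes in M[B, t] for t ∈ {num}.
For B -> true else num: FIRST(true else num) = {true}, so it goes in M[B, t] for t ∈ {true}.
For B -> epsilon: FIRST(epsilon) = {epsilon}, so it goes in M[B, t] for t ∈ {}; since epsilon ∈ FIRST, also for every t ∈ FOLLOW(B) = {$}.
None of these place a production in M[B, print].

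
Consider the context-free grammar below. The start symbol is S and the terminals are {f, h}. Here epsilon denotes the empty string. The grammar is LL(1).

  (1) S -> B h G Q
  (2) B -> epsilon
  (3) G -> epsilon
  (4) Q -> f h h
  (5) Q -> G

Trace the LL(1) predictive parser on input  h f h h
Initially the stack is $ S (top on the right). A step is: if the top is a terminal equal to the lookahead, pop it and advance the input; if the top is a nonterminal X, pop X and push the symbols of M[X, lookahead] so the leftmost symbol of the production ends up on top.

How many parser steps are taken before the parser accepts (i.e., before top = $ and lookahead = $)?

step 1: stack=$ S  input=h f h h $  — expand S -> B h G Q
step 2: stack=$ Q G h B  input=h f h h $  — expand B -> epsilon
step 3: stack=$ Q G h  input=h f h h $  — match h
step 4: stack=$ Q G  input=f h h $  — expand G -> epsilon
step 5: stack=$ Q  input=f h h $  — expand Q -> f h h
step 6: stack=$ h h f  input=f h h $  — match f
step 7: stack=$ h h  input=h h $  — match h
step 8: stack=$ h  input=h $  — match h
Accept reached after 8 steps.

8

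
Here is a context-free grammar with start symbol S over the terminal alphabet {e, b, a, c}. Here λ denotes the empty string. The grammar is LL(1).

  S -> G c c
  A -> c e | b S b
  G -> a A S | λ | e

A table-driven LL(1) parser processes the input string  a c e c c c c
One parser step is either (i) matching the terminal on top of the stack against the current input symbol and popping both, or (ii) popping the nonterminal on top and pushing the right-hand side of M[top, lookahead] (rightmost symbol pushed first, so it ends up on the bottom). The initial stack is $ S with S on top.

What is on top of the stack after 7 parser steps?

G

     Stack        Input            Action
  1  $ S          a c e c c c c $  expand S -> G c c
  2  $ c c G      a c e c c c c $  expand G -> a A S
  3  $ c c S A a  a c e c c c c $  match a
  4  $ c c S A    c e c c c c $    expand A -> c e
  5  $ c c S e c  c e c c c c $    match c
  6  $ c c S e    e c c c c $      match e
  7  $ c c S      c c c c $        expand S -> G c c
Stack after step 7: $ c c c c G (top = G).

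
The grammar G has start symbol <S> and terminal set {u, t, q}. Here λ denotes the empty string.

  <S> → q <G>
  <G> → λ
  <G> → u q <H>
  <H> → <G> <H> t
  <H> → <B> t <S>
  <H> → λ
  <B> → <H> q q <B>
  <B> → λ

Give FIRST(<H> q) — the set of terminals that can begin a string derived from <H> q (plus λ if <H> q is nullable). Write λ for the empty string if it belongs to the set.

FIRST(<S>) = {q}
FIRST(<G>) = {λ, u}
FIRST(<H>) = {λ, q, t, u}  (via <G> <H> t, <B> t <S>)
FIRST(<B>) = {λ, q, t, u}  (via <H> q q <B>)
FIRST(<H> q): take FIRST of each symbol in turn, carrying on past any symbol whose FIRST contains λ; result {q, t, u}.

{q, t, u}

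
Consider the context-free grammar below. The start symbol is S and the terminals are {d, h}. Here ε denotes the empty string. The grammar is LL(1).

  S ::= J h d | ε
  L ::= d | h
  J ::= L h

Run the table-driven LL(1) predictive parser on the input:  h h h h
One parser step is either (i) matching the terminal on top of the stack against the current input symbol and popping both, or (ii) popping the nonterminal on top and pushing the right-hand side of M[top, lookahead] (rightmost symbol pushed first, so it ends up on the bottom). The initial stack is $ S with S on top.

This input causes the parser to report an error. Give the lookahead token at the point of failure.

     Stack      Input      Action
  1  $ S        h h h h $  expand S ::= J h d
  2  $ d h J    h h h h $  expand J ::= L h
  3  $ d h h L  h h h h $  expand L ::= h
  4  $ d h h h  h h h h $  match h
  5  $ d h h    h h h $    match h
  6  $ d h      h h $      match h
  7  $ d        h $        error: top is terminal d but lookahead is h

h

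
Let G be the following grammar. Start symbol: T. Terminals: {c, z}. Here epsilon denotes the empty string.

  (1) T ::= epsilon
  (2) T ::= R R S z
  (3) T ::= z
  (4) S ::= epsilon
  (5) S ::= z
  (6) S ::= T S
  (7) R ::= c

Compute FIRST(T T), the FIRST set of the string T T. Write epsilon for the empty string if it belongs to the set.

FIRST(R) = {c}
FIRST(T) = {epsilon, c, z}  (via R R S z)
FIRST(S) = {epsilon, c, z}  (via T S)
FIRST(T T): take FIRST of each symbol in turn, carrying on past any symbol whose FIRST contains epsilon; result {epsilon, c, z}.

{epsilon, c, z}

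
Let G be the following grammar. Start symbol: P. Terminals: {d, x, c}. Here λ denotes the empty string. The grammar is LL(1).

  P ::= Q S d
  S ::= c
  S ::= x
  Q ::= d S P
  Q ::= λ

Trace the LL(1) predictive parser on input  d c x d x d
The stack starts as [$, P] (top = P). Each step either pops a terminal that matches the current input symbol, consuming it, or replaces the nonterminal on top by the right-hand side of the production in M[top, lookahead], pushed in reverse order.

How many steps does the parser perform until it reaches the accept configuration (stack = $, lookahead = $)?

13

step 1: stack=$ P  input=d c x d x d $  — expand P ::= Q S d
step 2: stack=$ d S Q  input=d c x d x d $  — expand Q ::= d S P
step 3: stack=$ d S P S d  input=d c x d x d $  — match d
step 4: stack=$ d S P S  input=c x d x d $  — expand S ::= c
step 5: stack=$ d S P c  input=c x d x d $  — match c
step 6: stack=$ d S P  input=x d x d $  — expand P ::= Q S d
step 7: stack=$ d S d S Q  input=x d x d $  — expand Q ::= λ
step 8: stack=$ d S d S  input=x d x d $  — expand S ::= x
step 9: stack=$ d S d x  input=x d x d $  — match x
step 10: stack=$ d S d  input=d x d $  — match d
step 11: stack=$ d S  input=x d $  — expand S ::= x
step 12: stack=$ d x  input=x d $  — match x
step 13: stack=$ d  input=d $  — match d
Accept reached after 13 steps.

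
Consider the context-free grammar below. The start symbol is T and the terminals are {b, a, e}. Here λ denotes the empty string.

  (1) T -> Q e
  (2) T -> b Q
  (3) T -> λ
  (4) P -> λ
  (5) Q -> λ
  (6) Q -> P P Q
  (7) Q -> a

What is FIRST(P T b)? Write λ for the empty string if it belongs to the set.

{a, b, e}

FIRST(P): from P->λ we get {λ}. So FIRST(P) = {λ}.
FIRST(Q): from Q->λ we get {λ}; from Q->P P Q we get {λ, a}; from Q->a we get {a}. So FIRST(Q) = {λ, a}.
FIRST(T): from T->Q e we get {a, e}; from T->b Q we get {b}; from T->λ we get {λ}. So FIRST(T) = {λ, a, b, e}.
FIRST(P T b): take FIRST of each symbol in turn, carrying on past any symbol whose FIRST contains λ; result {a, b, e}.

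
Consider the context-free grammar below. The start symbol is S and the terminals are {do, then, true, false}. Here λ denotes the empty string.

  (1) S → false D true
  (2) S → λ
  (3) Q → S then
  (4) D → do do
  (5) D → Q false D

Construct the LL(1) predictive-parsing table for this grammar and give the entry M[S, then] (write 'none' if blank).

S → λ

FIRST(S): from S→false D true we get {false}; from S→λ we get {λ}. So FIRST(S) = {λ, false}.
FIRST(Q): from Q→S then we get {false, then}. So FIRST(Q) = {false, then}.
FIRST(D): from D→do do we get {do}; from D→Q false D we get {false, then}. So FIRST(D) = {do, false, then}.
FOLLOW(S) includes $ since S is the start symbol.
FOLLOW(S): in Q→S then, S is followed by then with FIRST {then}. Thus FOLLOW(S) = {$, then}.
For S → false D true: FIRST(false D true) = {false}, so it goes in M[S, t] for t ∈ {false}.
For S → λ: FIRST(λ) = {λ}, so it goes in M[S, t] for t ∈ {}; since λ ∈ FIRST, also for every t ∈ FOLLOW(S) = {$, then}.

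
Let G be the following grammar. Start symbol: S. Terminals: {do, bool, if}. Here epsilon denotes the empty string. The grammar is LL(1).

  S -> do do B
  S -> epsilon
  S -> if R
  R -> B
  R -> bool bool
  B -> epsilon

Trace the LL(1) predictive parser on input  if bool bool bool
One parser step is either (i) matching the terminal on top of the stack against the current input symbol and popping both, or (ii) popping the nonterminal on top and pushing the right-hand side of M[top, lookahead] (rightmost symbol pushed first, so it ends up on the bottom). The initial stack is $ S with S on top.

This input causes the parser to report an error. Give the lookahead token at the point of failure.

bool

     Stack        Input                Action
  1  $ S          if bool bool bool $  expand S -> if R
  2  $ R if       if bool bool bool $  match if
  3  $ R          bool bool bool $     expand R -> bool bool
  4  $ bool bool  bool bool bool $     match bool
  5  $ bool       bool bool $          match bool
  6  $            bool $               error: stack empty but input remains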